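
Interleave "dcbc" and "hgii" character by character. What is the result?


Interleaving "dcbc" and "hgii":
  Position 0: 'd' from first, 'h' from second => "dh"
  Position 1: 'c' from first, 'g' from second => "cg"
  Position 2: 'b' from first, 'i' from second => "bi"
  Position 3: 'c' from first, 'i' from second => "ci"
Result: dhcgbici

dhcgbici


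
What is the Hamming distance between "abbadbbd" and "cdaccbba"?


Comparing "abbadbbd" and "cdaccbba" position by position:
  Position 0: 'a' vs 'c' => differ
  Position 1: 'b' vs 'd' => differ
  Position 2: 'b' vs 'a' => differ
  Position 3: 'a' vs 'c' => differ
  Position 4: 'd' vs 'c' => differ
  Position 5: 'b' vs 'b' => same
  Position 6: 'b' vs 'b' => same
  Position 7: 'd' vs 'a' => differ
Total differences (Hamming distance): 6

6


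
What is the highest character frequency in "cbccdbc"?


Input: cbccdbc
Character counts:
  'b': 2
  'c': 4
  'd': 1
Maximum frequency: 4

4


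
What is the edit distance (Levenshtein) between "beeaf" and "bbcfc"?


Computing edit distance: "beeaf" -> "bbcfc"
DP table:
           b    b    c    f    c
      0    1    2    3    4    5
  b   1    0    1    2    3    4
  e   2    1    1    2    3    4
  e   3    2    2    2    3    4
  a   4    3    3    3    3    4
  f   5    4    4    4    3    4
Edit distance = dp[5][5] = 4

4


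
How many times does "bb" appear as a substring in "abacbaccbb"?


Searching for "bb" in "abacbaccbb"
Scanning each position:
  Position 0: "ab" => no
  Position 1: "ba" => no
  Position 2: "ac" => no
  Position 3: "cb" => no
  Position 4: "ba" => no
  Position 5: "ac" => no
  Position 6: "cc" => no
  Position 7: "cb" => no
  Position 8: "bb" => MATCH
Total occurrences: 1

1


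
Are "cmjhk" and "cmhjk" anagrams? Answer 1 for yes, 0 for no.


Strings: "cmjhk", "cmhjk"
Sorted first:  chjkm
Sorted second: chjkm
Sorted forms match => anagrams

1


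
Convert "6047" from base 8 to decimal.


Input: "6047" in base 8
Positional expansion:
  Digit '6' (value 6) x 8^3 = 3072
  Digit '0' (value 0) x 8^2 = 0
  Digit '4' (value 4) x 8^1 = 32
  Digit '7' (value 7) x 8^0 = 7
Sum = 3111

3111


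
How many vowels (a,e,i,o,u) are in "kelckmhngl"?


Input: kelckmhngl
Checking each character:
  'k' at position 0: consonant
  'e' at position 1: vowel (running total: 1)
  'l' at position 2: consonant
  'c' at position 3: consonant
  'k' at position 4: consonant
  'm' at position 5: consonant
  'h' at position 6: consonant
  'n' at position 7: consonant
  'g' at position 8: consonant
  'l' at position 9: consonant
Total vowels: 1

1


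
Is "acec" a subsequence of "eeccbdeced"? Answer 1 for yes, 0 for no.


Check if "acec" is a subsequence of "eeccbdeced"
Greedy scan:
  Position 0 ('e'): no match needed
  Position 1 ('e'): no match needed
  Position 2 ('c'): no match needed
  Position 3 ('c'): no match needed
  Position 4 ('b'): no match needed
  Position 5 ('d'): no match needed
  Position 6 ('e'): no match needed
  Position 7 ('c'): no match needed
  Position 8 ('e'): no match needed
  Position 9 ('d'): no match needed
Only matched 0/4 characters => not a subsequence

0


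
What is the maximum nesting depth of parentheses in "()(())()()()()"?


Input: "()(())()()()()"
Tracking depth:
  Position 0 '(': depth becomes 1
  Position 1 ')': depth becomes 0
  Position 2 '(': depth becomes 1
  Position 3 '(': depth becomes 2
  Position 4 ')': depth becomes 1
  Position 5 ')': depth becomes 0
  Position 6 '(': depth becomes 1
  Position 7 ')': depth becomes 0
  Position 8 '(': depth becomes 1
  Position 9 ')': depth becomes 0
  Position 10 '(': depth becomes 1
  Position 11 ')': depth becomes 0
  Position 12 '(': depth becomes 1
  Position 13 ')': depth becomes 0
Maximum depth reached: 2

2


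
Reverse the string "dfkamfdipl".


Input: dfkamfdipl
Reading characters right to left:
  Position 9: 'l'
  Position 8: 'p'
  Position 7: 'i'
  Position 6: 'd'
  Position 5: 'f'
  Position 4: 'm'
  Position 3: 'a'
  Position 2: 'k'
  Position 1: 'f'
  Position 0: 'd'
Reversed: lpidfmakfd

lpidfmakfd


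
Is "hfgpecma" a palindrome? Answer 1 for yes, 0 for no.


Input: hfgpecma
Reversed: amcepgfh
  Compare pos 0 ('h') with pos 7 ('a'): MISMATCH
  Compare pos 1 ('f') with pos 6 ('m'): MISMATCH
  Compare pos 2 ('g') with pos 5 ('c'): MISMATCH
  Compare pos 3 ('p') with pos 4 ('e'): MISMATCH
Result: not a palindrome

0


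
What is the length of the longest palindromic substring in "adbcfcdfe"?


Input: "adbcfcdfe"
Checking substrings for palindromes:
  [3:6] "cfc" (len 3) => palindrome
Longest palindromic substring: "cfc" with length 3

3


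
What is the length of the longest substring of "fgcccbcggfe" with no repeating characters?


Input: "fgcccbcggfe"
Sliding window (track last position of each char):
  Position 0 ('f'): window [0,0] length 1 -- new best
  Position 1 ('g'): window [0,1] length 2 -- new best
  Position 2 ('c'): window [0,2] length 3 -- new best
  Position 3 ('c'): repeat (last at 2), move window start to 3
  Position 3 ('c'): window [3,3] length 1
  Position 4 ('c'): repeat (last at 3), move window start to 4
  Position 4 ('c'): window [4,4] length 1
  Position 5 ('b'): window [4,5] length 2
  Position 6 ('c'): repeat (last at 4), move window start to 5
  Position 6 ('c'): window [5,6] length 2
  Position 7 ('g'): window [5,7] length 3
  Position 8 ('g'): repeat (last at 7), move window start to 8
  Position 8 ('g'): window [8,8] length 1
  Position 9 ('f'): window [8,9] length 2
  Position 10 ('e'): window [8,10] length 3
Longest substring with no repeats: "fgc" with length 3

3


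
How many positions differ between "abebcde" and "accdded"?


Comparing "abebcde" and "accdded" position by position:
  Position 0: 'a' vs 'a' => same
  Position 1: 'b' vs 'c' => DIFFER
  Position 2: 'e' vs 'c' => DIFFER
  Position 3: 'b' vs 'd' => DIFFER
  Position 4: 'c' vs 'd' => DIFFER
  Position 5: 'd' vs 'e' => DIFFER
  Position 6: 'e' vs 'd' => DIFFER
Positions that differ: 6

6


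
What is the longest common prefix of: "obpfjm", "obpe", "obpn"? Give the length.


Words: obpfjm, obpe, obpn
  Position 0: all 'o' => match
  Position 1: all 'b' => match
  Position 2: all 'p' => match
  Position 3: ('f', 'e', 'n') => mismatch, stop
LCP = "obp" (length 3)

3


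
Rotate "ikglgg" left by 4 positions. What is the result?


Input: "ikglgg", rotate left by 4
First 4 characters: "ikgl"
Remaining characters: "gg"
Concatenate remaining + first: "gg" + "ikgl" = "ggikgl"

ggikgl


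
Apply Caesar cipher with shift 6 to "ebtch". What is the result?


Caesar cipher: shift "ebtch" by 6
  'e' (pos 4) + 6 = pos 10 = 'k'
  'b' (pos 1) + 6 = pos 7 = 'h'
  't' (pos 19) + 6 = pos 25 = 'z'
  'c' (pos 2) + 6 = pos 8 = 'i'
  'h' (pos 7) + 6 = pos 13 = 'n'
Result: khzin

khzin


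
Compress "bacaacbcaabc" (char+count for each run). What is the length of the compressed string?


Input: bacaacbcaabc
Runs:
  'b' x 1 => "b1"
  'a' x 1 => "a1"
  'c' x 1 => "c1"
  'a' x 2 => "a2"
  'c' x 1 => "c1"
  'b' x 1 => "b1"
  'c' x 1 => "c1"
  'a' x 2 => "a2"
  'b' x 1 => "b1"
  'c' x 1 => "c1"
Compressed: "b1a1c1a2c1b1c1a2b1c1"
Compressed length: 20

20


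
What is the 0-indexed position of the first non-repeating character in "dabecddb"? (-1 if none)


Input: dabecddb
Character frequencies:
  'a': 1
  'b': 2
  'c': 1
  'd': 3
  'e': 1
Scanning left to right for freq == 1:
  Position 0 ('d'): freq=3, skip
  Position 1 ('a'): unique! => answer = 1

1


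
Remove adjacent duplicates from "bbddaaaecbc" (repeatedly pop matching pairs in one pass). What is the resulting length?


Input: bbddaaaecbc
Stack-based adjacent duplicate removal:
  Read 'b': push. Stack: b
  Read 'b': matches stack top 'b' => pop. Stack: (empty)
  Read 'd': push. Stack: d
  Read 'd': matches stack top 'd' => pop. Stack: (empty)
  Read 'a': push. Stack: a
  Read 'a': matches stack top 'a' => pop. Stack: (empty)
  Read 'a': push. Stack: a
  Read 'e': push. Stack: ae
  Read 'c': push. Stack: aec
  Read 'b': push. Stack: aecb
  Read 'c': push. Stack: aecbc
Final stack: "aecbc" (length 5)

5


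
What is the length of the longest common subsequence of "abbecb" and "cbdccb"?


LCS of "abbecb" and "cbdccb"
DP table:
           c    b    d    c    c    b
      0    0    0    0    0    0    0
  a   0    0    0    0    0    0    0
  b   0    0    1    1    1    1    1
  b   0    0    1    1    1    1    2
  e   0    0    1    1    1    1    2
  c   0    1    1    1    2    2    2
  b   0    1    2    2    2    2    3
LCS length = dp[6][6] = 3

3


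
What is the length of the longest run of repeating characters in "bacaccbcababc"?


Input: "bacaccbcababc"
Scanning for longest run:
  Position 1 ('a'): new char, reset run to 1
  Position 2 ('c'): new char, reset run to 1
  Position 3 ('a'): new char, reset run to 1
  Position 4 ('c'): new char, reset run to 1
  Position 5 ('c'): continues run of 'c', length=2
  Position 6 ('b'): new char, reset run to 1
  Position 7 ('c'): new char, reset run to 1
  Position 8 ('a'): new char, reset run to 1
  Position 9 ('b'): new char, reset run to 1
  Position 10 ('a'): new char, reset run to 1
  Position 11 ('b'): new char, reset run to 1
  Position 12 ('c'): new char, reset run to 1
Longest run: 'c' with length 2

2


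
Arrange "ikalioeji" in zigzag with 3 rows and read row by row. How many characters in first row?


Zigzag "ikalioeji" into 3 rows:
Placing characters:
  'i' => row 0
  'k' => row 1
  'a' => row 2
  'l' => row 1
  'i' => row 0
  'o' => row 1
  'e' => row 2
  'j' => row 1
  'i' => row 0
Rows:
  Row 0: "iii"
  Row 1: "kloj"
  Row 2: "ae"
First row length: 3

3


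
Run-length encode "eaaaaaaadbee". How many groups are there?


Input: eaaaaaaadbee
Scanning for consecutive runs:
  Group 1: 'e' x 1 (positions 0-0)
  Group 2: 'a' x 7 (positions 1-7)
  Group 3: 'd' x 1 (positions 8-8)
  Group 4: 'b' x 1 (positions 9-9)
  Group 5: 'e' x 2 (positions 10-11)
Total groups: 5

5


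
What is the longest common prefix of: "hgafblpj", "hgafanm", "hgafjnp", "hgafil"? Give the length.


Words: hgafblpj, hgafanm, hgafjnp, hgafil
  Position 0: all 'h' => match
  Position 1: all 'g' => match
  Position 2: all 'a' => match
  Position 3: all 'f' => match
  Position 4: ('b', 'a', 'j', 'i') => mismatch, stop
LCP = "hgaf" (length 4)

4


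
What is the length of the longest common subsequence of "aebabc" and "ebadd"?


LCS of "aebabc" and "ebadd"
DP table:
           e    b    a    d    d
      0    0    0    0    0    0
  a   0    0    0    1    1    1
  e   0    1    1    1    1    1
  b   0    1    2    2    2    2
  a   0    1    2    3    3    3
  b   0    1    2    3    3    3
  c   0    1    2    3    3    3
LCS length = dp[6][5] = 3

3


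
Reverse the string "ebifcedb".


Input: ebifcedb
Reading characters right to left:
  Position 7: 'b'
  Position 6: 'd'
  Position 5: 'e'
  Position 4: 'c'
  Position 3: 'f'
  Position 2: 'i'
  Position 1: 'b'
  Position 0: 'e'
Reversed: bdecfibe

bdecfibe


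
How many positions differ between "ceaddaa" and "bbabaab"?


Comparing "ceaddaa" and "bbabaab" position by position:
  Position 0: 'c' vs 'b' => DIFFER
  Position 1: 'e' vs 'b' => DIFFER
  Position 2: 'a' vs 'a' => same
  Position 3: 'd' vs 'b' => DIFFER
  Position 4: 'd' vs 'a' => DIFFER
  Position 5: 'a' vs 'a' => same
  Position 6: 'a' vs 'b' => DIFFER
Positions that differ: 5

5


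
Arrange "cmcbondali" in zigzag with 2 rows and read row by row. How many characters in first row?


Zigzag "cmcbondali" into 2 rows:
Placing characters:
  'c' => row 0
  'm' => row 1
  'c' => row 0
  'b' => row 1
  'o' => row 0
  'n' => row 1
  'd' => row 0
  'a' => row 1
  'l' => row 0
  'i' => row 1
Rows:
  Row 0: "ccodl"
  Row 1: "mbnai"
First row length: 5

5


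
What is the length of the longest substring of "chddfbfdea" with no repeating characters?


Input: "chddfbfdea"
Sliding window (track last position of each char):
  Position 0 ('c'): window [0,0] length 1 -- new best
  Position 1 ('h'): window [0,1] length 2 -- new best
  Position 2 ('d'): window [0,2] length 3 -- new best
  Position 3 ('d'): repeat (last at 2), move window start to 3
  Position 3 ('d'): window [3,3] length 1
  Position 4 ('f'): window [3,4] length 2
  Position 5 ('b'): window [3,5] length 3
  Position 6 ('f'): repeat (last at 4), move window start to 5
  Position 6 ('f'): window [5,6] length 2
  Position 7 ('d'): window [5,7] length 3
  Position 8 ('e'): window [5,8] length 4 -- new best
  Position 9 ('a'): window [5,9] length 5 -- new best
Longest substring with no repeats: "bfdea" with length 5

5


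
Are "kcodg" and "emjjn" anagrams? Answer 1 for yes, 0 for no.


Strings: "kcodg", "emjjn"
Sorted first:  cdgko
Sorted second: ejjmn
Differ at position 0: 'c' vs 'e' => not anagrams

0


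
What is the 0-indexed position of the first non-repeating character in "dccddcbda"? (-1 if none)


Input: dccddcbda
Character frequencies:
  'a': 1
  'b': 1
  'c': 3
  'd': 4
Scanning left to right for freq == 1:
  Position 0 ('d'): freq=4, skip
  Position 1 ('c'): freq=3, skip
  Position 2 ('c'): freq=3, skip
  Position 3 ('d'): freq=4, skip
  Position 4 ('d'): freq=4, skip
  Position 5 ('c'): freq=3, skip
  Position 6 ('b'): unique! => answer = 6

6


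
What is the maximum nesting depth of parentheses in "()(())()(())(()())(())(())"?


Input: "()(())()(())(()())(())(())"
Tracking depth:
  Position 0 '(': depth becomes 1
  Position 1 ')': depth becomes 0
  Position 2 '(': depth becomes 1
  Position 3 '(': depth becomes 2
  Position 4 ')': depth becomes 1
  Position 5 ')': depth becomes 0
  Position 6 '(': depth becomes 1
  Position 7 ')': depth becomes 0
  Position 8 '(': depth becomes 1
  Position 9 '(': depth becomes 2
  Position 10 ')': depth becomes 1
  Position 11 ')': depth becomes 0
  Position 12 '(': depth becomes 1
  Position 13 '(': depth becomes 2
  Position 14 ')': depth becomes 1
  Position 15 '(': depth becomes 2
  Position 16 ')': depth becomes 1
  Position 17 ')': depth becomes 0
  Position 18 '(': depth becomes 1
  Position 19 '(': depth becomes 2
  Position 20 ')': depth becomes 1
  Position 21 ')': depth becomes 0
  Position 22 '(': depth becomes 1
  Position 23 '(': depth becomes 2
  Position 24 ')': depth becomes 1
  Position 25 ')': depth becomes 0
Maximum depth reached: 2

2


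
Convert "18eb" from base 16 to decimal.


Input: "18eb" in base 16
Positional expansion:
  Digit '1' (value 1) x 16^3 = 4096
  Digit '8' (value 8) x 16^2 = 2048
  Digit 'e' (value 14) x 16^1 = 224
  Digit 'b' (value 11) x 16^0 = 11
Sum = 6379

6379


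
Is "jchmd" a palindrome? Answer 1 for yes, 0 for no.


Input: jchmd
Reversed: dmhcj
  Compare pos 0 ('j') with pos 4 ('d'): MISMATCH
  Compare pos 1 ('c') with pos 3 ('m'): MISMATCH
Result: not a palindrome

0


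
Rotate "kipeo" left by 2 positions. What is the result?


Input: "kipeo", rotate left by 2
First 2 characters: "ki"
Remaining characters: "peo"
Concatenate remaining + first: "peo" + "ki" = "peoki"

peoki


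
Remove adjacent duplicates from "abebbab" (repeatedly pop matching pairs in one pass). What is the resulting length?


Input: abebbab
Stack-based adjacent duplicate removal:
  Read 'a': push. Stack: a
  Read 'b': push. Stack: ab
  Read 'e': push. Stack: abe
  Read 'b': push. Stack: abeb
  Read 'b': matches stack top 'b' => pop. Stack: abe
  Read 'a': push. Stack: abea
  Read 'b': push. Stack: abeab
Final stack: "abeab" (length 5)

5


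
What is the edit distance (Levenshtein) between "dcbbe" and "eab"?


Computing edit distance: "dcbbe" -> "eab"
DP table:
           e    a    b
      0    1    2    3
  d   1    1    2    3
  c   2    2    2    3
  b   3    3    3    2
  b   4    4    4    3
  e   5    4    5    4
Edit distance = dp[5][3] = 4

4


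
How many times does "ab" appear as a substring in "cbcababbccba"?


Searching for "ab" in "cbcababbccba"
Scanning each position:
  Position 0: "cb" => no
  Position 1: "bc" => no
  Position 2: "ca" => no
  Position 3: "ab" => MATCH
  Position 4: "ba" => no
  Position 5: "ab" => MATCH
  Position 6: "bb" => no
  Position 7: "bc" => no
  Position 8: "cc" => no
  Position 9: "cb" => no
  Position 10: "ba" => no
Total occurrences: 2

2


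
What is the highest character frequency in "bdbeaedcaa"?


Input: bdbeaedcaa
Character counts:
  'a': 3
  'b': 2
  'c': 1
  'd': 2
  'e': 2
Maximum frequency: 3

3


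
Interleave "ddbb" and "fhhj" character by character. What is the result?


Interleaving "ddbb" and "fhhj":
  Position 0: 'd' from first, 'f' from second => "df"
  Position 1: 'd' from first, 'h' from second => "dh"
  Position 2: 'b' from first, 'h' from second => "bh"
  Position 3: 'b' from first, 'j' from second => "bj"
Result: dfdhbhbj

dfdhbhbj


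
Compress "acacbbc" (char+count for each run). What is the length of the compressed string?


Input: acacbbc
Runs:
  'a' x 1 => "a1"
  'c' x 1 => "c1"
  'a' x 1 => "a1"
  'c' x 1 => "c1"
  'b' x 2 => "b2"
  'c' x 1 => "c1"
Compressed: "a1c1a1c1b2c1"
Compressed length: 12

12


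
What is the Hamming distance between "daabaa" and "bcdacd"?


Comparing "daabaa" and "bcdacd" position by position:
  Position 0: 'd' vs 'b' => differ
  Position 1: 'a' vs 'c' => differ
  Position 2: 'a' vs 'd' => differ
  Position 3: 'b' vs 'a' => differ
  Position 4: 'a' vs 'c' => differ
  Position 5: 'a' vs 'd' => differ
Total differences (Hamming distance): 6

6


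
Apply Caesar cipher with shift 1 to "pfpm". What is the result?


Caesar cipher: shift "pfpm" by 1
  'p' (pos 15) + 1 = pos 16 = 'q'
  'f' (pos 5) + 1 = pos 6 = 'g'
  'p' (pos 15) + 1 = pos 16 = 'q'
  'm' (pos 12) + 1 = pos 13 = 'n'
Result: qgqn

qgqn


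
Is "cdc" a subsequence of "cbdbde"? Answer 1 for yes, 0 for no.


Check if "cdc" is a subsequence of "cbdbde"
Greedy scan:
  Position 0 ('c'): matches sub[0] = 'c'
  Position 1 ('b'): no match needed
  Position 2 ('d'): matches sub[1] = 'd'
  Position 3 ('b'): no match needed
  Position 4 ('d'): no match needed
  Position 5 ('e'): no match needed
Only matched 2/3 characters => not a subsequence

0


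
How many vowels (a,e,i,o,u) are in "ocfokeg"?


Input: ocfokeg
Checking each character:
  'o' at position 0: vowel (running total: 1)
  'c' at position 1: consonant
  'f' at position 2: consonant
  'o' at position 3: vowel (running total: 2)
  'k' at position 4: consonant
  'e' at position 5: vowel (running total: 3)
  'g' at position 6: consonant
Total vowels: 3

3


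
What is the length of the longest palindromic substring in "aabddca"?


Input: "aabddca"
Checking substrings for palindromes:
  [0:2] "aa" (len 2) => palindrome
  [3:5] "dd" (len 2) => palindrome
Longest palindromic substring: "aa" with length 2

2


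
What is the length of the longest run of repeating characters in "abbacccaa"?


Input: "abbacccaa"
Scanning for longest run:
  Position 1 ('b'): new char, reset run to 1
  Position 2 ('b'): continues run of 'b', length=2
  Position 3 ('a'): new char, reset run to 1
  Position 4 ('c'): new char, reset run to 1
  Position 5 ('c'): continues run of 'c', length=2
  Position 6 ('c'): continues run of 'c', length=3
  Position 7 ('a'): new char, reset run to 1
  Position 8 ('a'): continues run of 'a', length=2
Longest run: 'c' with length 3

3


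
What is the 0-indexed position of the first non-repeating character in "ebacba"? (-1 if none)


Input: ebacba
Character frequencies:
  'a': 2
  'b': 2
  'c': 1
  'e': 1
Scanning left to right for freq == 1:
  Position 0 ('e'): unique! => answer = 0

0


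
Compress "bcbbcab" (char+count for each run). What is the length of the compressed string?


Input: bcbbcab
Runs:
  'b' x 1 => "b1"
  'c' x 1 => "c1"
  'b' x 2 => "b2"
  'c' x 1 => "c1"
  'a' x 1 => "a1"
  'b' x 1 => "b1"
Compressed: "b1c1b2c1a1b1"
Compressed length: 12

12


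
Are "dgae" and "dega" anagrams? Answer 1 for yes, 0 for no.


Strings: "dgae", "dega"
Sorted first:  adeg
Sorted second: adeg
Sorted forms match => anagrams

1


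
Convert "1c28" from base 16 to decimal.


Input: "1c28" in base 16
Positional expansion:
  Digit '1' (value 1) x 16^3 = 4096
  Digit 'c' (value 12) x 16^2 = 3072
  Digit '2' (value 2) x 16^1 = 32
  Digit '8' (value 8) x 16^0 = 8
Sum = 7208

7208


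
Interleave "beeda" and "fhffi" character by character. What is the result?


Interleaving "beeda" and "fhffi":
  Position 0: 'b' from first, 'f' from second => "bf"
  Position 1: 'e' from first, 'h' from second => "eh"
  Position 2: 'e' from first, 'f' from second => "ef"
  Position 3: 'd' from first, 'f' from second => "df"
  Position 4: 'a' from first, 'i' from second => "ai"
Result: bfehefdfai

bfehefdfai


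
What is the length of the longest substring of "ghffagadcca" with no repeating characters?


Input: "ghffagadcca"
Sliding window (track last position of each char):
  Position 0 ('g'): window [0,0] length 1 -- new best
  Position 1 ('h'): window [0,1] length 2 -- new best
  Position 2 ('f'): window [0,2] length 3 -- new best
  Position 3 ('f'): repeat (last at 2), move window start to 3
  Position 3 ('f'): window [3,3] length 1
  Position 4 ('a'): window [3,4] length 2
  Position 5 ('g'): window [3,5] length 3
  Position 6 ('a'): repeat (last at 4), move window start to 5
  Position 6 ('a'): window [5,6] length 2
  Position 7 ('d'): window [5,7] length 3
  Position 8 ('c'): window [5,8] length 4 -- new best
  Position 9 ('c'): repeat (last at 8), move window start to 9
  Position 9 ('c'): window [9,9] length 1
  Position 10 ('a'): window [9,10] length 2
Longest substring with no repeats: "gadc" with length 4

4


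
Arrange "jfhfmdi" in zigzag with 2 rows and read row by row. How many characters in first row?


Zigzag "jfhfmdi" into 2 rows:
Placing characters:
  'j' => row 0
  'f' => row 1
  'h' => row 0
  'f' => row 1
  'm' => row 0
  'd' => row 1
  'i' => row 0
Rows:
  Row 0: "jhmi"
  Row 1: "ffd"
First row length: 4

4


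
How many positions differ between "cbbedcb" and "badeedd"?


Comparing "cbbedcb" and "badeedd" position by position:
  Position 0: 'c' vs 'b' => DIFFER
  Position 1: 'b' vs 'a' => DIFFER
  Position 2: 'b' vs 'd' => DIFFER
  Position 3: 'e' vs 'e' => same
  Position 4: 'd' vs 'e' => DIFFER
  Position 5: 'c' vs 'd' => DIFFER
  Position 6: 'b' vs 'd' => DIFFER
Positions that differ: 6

6


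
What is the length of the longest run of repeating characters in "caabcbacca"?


Input: "caabcbacca"
Scanning for longest run:
  Position 1 ('a'): new char, reset run to 1
  Position 2 ('a'): continues run of 'a', length=2
  Position 3 ('b'): new char, reset run to 1
  Position 4 ('c'): new char, reset run to 1
  Position 5 ('b'): new char, reset run to 1
  Position 6 ('a'): new char, reset run to 1
  Position 7 ('c'): new char, reset run to 1
  Position 8 ('c'): continues run of 'c', length=2
  Position 9 ('a'): new char, reset run to 1
Longest run: 'a' with length 2

2


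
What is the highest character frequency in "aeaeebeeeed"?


Input: aeaeebeeeed
Character counts:
  'a': 2
  'b': 1
  'd': 1
  'e': 7
Maximum frequency: 7

7


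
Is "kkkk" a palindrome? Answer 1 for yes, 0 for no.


Input: kkkk
Reversed: kkkk
  Compare pos 0 ('k') with pos 3 ('k'): match
  Compare pos 1 ('k') with pos 2 ('k'): match
Result: palindrome

1


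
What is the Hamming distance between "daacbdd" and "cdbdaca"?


Comparing "daacbdd" and "cdbdaca" position by position:
  Position 0: 'd' vs 'c' => differ
  Position 1: 'a' vs 'd' => differ
  Position 2: 'a' vs 'b' => differ
  Position 3: 'c' vs 'd' => differ
  Position 4: 'b' vs 'a' => differ
  Position 5: 'd' vs 'c' => differ
  Position 6: 'd' vs 'a' => differ
Total differences (Hamming distance): 7

7


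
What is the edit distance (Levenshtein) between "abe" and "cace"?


Computing edit distance: "abe" -> "cace"
DP table:
           c    a    c    e
      0    1    2    3    4
  a   1    1    1    2    3
  b   2    2    2    2    3
  e   3    3    3    3    2
Edit distance = dp[3][4] = 2

2


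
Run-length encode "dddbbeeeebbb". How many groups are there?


Input: dddbbeeeebbb
Scanning for consecutive runs:
  Group 1: 'd' x 3 (positions 0-2)
  Group 2: 'b' x 2 (positions 3-4)
  Group 3: 'e' x 4 (positions 5-8)
  Group 4: 'b' x 3 (positions 9-11)
Total groups: 4

4


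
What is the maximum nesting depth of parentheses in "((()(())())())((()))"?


Input: "((()(())())())((()))"
Tracking depth:
  Position 0 '(': depth becomes 1
  Position 1 '(': depth becomes 2
  Position 2 '(': depth becomes 3
  Position 3 ')': depth becomes 2
  Position 4 '(': depth becomes 3
  Position 5 '(': depth becomes 4
  Position 6 ')': depth becomes 3
  Position 7 ')': depth becomes 2
  Position 8 '(': depth becomes 3
  Position 9 ')': depth becomes 2
  Position 10 ')': depth becomes 1
  Position 11 '(': depth becomes 2
  Position 12 ')': depth becomes 1
  Position 13 ')': depth becomes 0
  Position 14 '(': depth becomes 1
  Position 15 '(': depth becomes 2
  Position 16 '(': depth becomes 3
  Position 17 ')': depth becomes 2
  Position 18 ')': depth becomes 1
  Position 19 ')': depth becomes 0
Maximum depth reached: 4

4


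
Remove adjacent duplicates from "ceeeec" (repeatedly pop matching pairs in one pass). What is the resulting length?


Input: ceeeec
Stack-based adjacent duplicate removal:
  Read 'c': push. Stack: c
  Read 'e': push. Stack: ce
  Read 'e': matches stack top 'e' => pop. Stack: c
  Read 'e': push. Stack: ce
  Read 'e': matches stack top 'e' => pop. Stack: c
  Read 'c': matches stack top 'c' => pop. Stack: (empty)
Final stack: "" (length 0)

0


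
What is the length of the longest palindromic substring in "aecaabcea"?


Input: "aecaabcea"
Checking substrings for palindromes:
  [3:5] "aa" (len 2) => palindrome
Longest palindromic substring: "aa" with length 2

2


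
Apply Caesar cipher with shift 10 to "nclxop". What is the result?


Caesar cipher: shift "nclxop" by 10
  'n' (pos 13) + 10 = pos 23 = 'x'
  'c' (pos 2) + 10 = pos 12 = 'm'
  'l' (pos 11) + 10 = pos 21 = 'v'
  'x' (pos 23) + 10 = pos 7 = 'h'
  'o' (pos 14) + 10 = pos 24 = 'y'
  'p' (pos 15) + 10 = pos 25 = 'z'
Result: xmvhyz

xmvhyz


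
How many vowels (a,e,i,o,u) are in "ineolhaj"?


Input: ineolhaj
Checking each character:
  'i' at position 0: vowel (running total: 1)
  'n' at position 1: consonant
  'e' at position 2: vowel (running total: 2)
  'o' at position 3: vowel (running total: 3)
  'l' at position 4: consonant
  'h' at position 5: consonant
  'a' at position 6: vowel (running total: 4)
  'j' at position 7: consonant
Total vowels: 4

4


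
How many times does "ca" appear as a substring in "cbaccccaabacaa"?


Searching for "ca" in "cbaccccaabacaa"
Scanning each position:
  Position 0: "cb" => no
  Position 1: "ba" => no
  Position 2: "ac" => no
  Position 3: "cc" => no
  Position 4: "cc" => no
  Position 5: "cc" => no
  Position 6: "ca" => MATCH
  Position 7: "aa" => no
  Position 8: "ab" => no
  Position 9: "ba" => no
  Position 10: "ac" => no
  Position 11: "ca" => MATCH
  Position 12: "aa" => no
Total occurrences: 2

2


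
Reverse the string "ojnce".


Input: ojnce
Reading characters right to left:
  Position 4: 'e'
  Position 3: 'c'
  Position 2: 'n'
  Position 1: 'j'
  Position 0: 'o'
Reversed: ecnjo

ecnjo


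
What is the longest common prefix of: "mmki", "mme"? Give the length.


Words: mmki, mme
  Position 0: all 'm' => match
  Position 1: all 'm' => match
  Position 2: ('k', 'e') => mismatch, stop
LCP = "mm" (length 2)

2


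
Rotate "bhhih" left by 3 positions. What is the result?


Input: "bhhih", rotate left by 3
First 3 characters: "bhh"
Remaining characters: "ih"
Concatenate remaining + first: "ih" + "bhh" = "ihbhh"

ihbhh


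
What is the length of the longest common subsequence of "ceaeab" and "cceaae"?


LCS of "ceaeab" and "cceaae"
DP table:
           c    c    e    a    a    e
      0    0    0    0    0    0    0
  c   0    1    1    1    1    1    1
  e   0    1    1    2    2    2    2
  a   0    1    1    2    3    3    3
  e   0    1    1    2    3    3    4
  a   0    1    1    2    3    4    4
  b   0    1    1    2    3    4    4
LCS length = dp[6][6] = 4

4


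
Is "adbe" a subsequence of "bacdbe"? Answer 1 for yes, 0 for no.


Check if "adbe" is a subsequence of "bacdbe"
Greedy scan:
  Position 0 ('b'): no match needed
  Position 1 ('a'): matches sub[0] = 'a'
  Position 2 ('c'): no match needed
  Position 3 ('d'): matches sub[1] = 'd'
  Position 4 ('b'): matches sub[2] = 'b'
  Position 5 ('e'): matches sub[3] = 'e'
All 4 characters matched => is a subsequence

1


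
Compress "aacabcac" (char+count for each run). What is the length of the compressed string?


Input: aacabcac
Runs:
  'a' x 2 => "a2"
  'c' x 1 => "c1"
  'a' x 1 => "a1"
  'b' x 1 => "b1"
  'c' x 1 => "c1"
  'a' x 1 => "a1"
  'c' x 1 => "c1"
Compressed: "a2c1a1b1c1a1c1"
Compressed length: 14

14


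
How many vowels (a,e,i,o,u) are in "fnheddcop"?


Input: fnheddcop
Checking each character:
  'f' at position 0: consonant
  'n' at position 1: consonant
  'h' at position 2: consonant
  'e' at position 3: vowel (running total: 1)
  'd' at position 4: consonant
  'd' at position 5: consonant
  'c' at position 6: consonant
  'o' at position 7: vowel (running total: 2)
  'p' at position 8: consonant
Total vowels: 2

2


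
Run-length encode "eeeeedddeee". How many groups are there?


Input: eeeeedddeee
Scanning for consecutive runs:
  Group 1: 'e' x 5 (positions 0-4)
  Group 2: 'd' x 3 (positions 5-7)
  Group 3: 'e' x 3 (positions 8-10)
Total groups: 3

3


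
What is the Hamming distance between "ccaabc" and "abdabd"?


Comparing "ccaabc" and "abdabd" position by position:
  Position 0: 'c' vs 'a' => differ
  Position 1: 'c' vs 'b' => differ
  Position 2: 'a' vs 'd' => differ
  Position 3: 'a' vs 'a' => same
  Position 4: 'b' vs 'b' => same
  Position 5: 'c' vs 'd' => differ
Total differences (Hamming distance): 4

4


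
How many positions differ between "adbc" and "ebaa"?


Comparing "adbc" and "ebaa" position by position:
  Position 0: 'a' vs 'e' => DIFFER
  Position 1: 'd' vs 'b' => DIFFER
  Position 2: 'b' vs 'a' => DIFFER
  Position 3: 'c' vs 'a' => DIFFER
Positions that differ: 4

4


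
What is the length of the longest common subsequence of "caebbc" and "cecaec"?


LCS of "caebbc" and "cecaec"
DP table:
           c    e    c    a    e    c
      0    0    0    0    0    0    0
  c   0    1    1    1    1    1    1
  a   0    1    1    1    2    2    2
  e   0    1    2    2    2    3    3
  b   0    1    2    2    2    3    3
  b   0    1    2    2    2    3    3
  c   0    1    2    3    3    3    4
LCS length = dp[6][6] = 4

4


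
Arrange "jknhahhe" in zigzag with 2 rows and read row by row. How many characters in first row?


Zigzag "jknhahhe" into 2 rows:
Placing characters:
  'j' => row 0
  'k' => row 1
  'n' => row 0
  'h' => row 1
  'a' => row 0
  'h' => row 1
  'h' => row 0
  'e' => row 1
Rows:
  Row 0: "jnah"
  Row 1: "khhe"
First row length: 4

4


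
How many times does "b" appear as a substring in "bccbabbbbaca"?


Searching for "b" in "bccbabbbbaca"
Scanning each position:
  Position 0: "b" => MATCH
  Position 1: "c" => no
  Position 2: "c" => no
  Position 3: "b" => MATCH
  Position 4: "a" => no
  Position 5: "b" => MATCH
  Position 6: "b" => MATCH
  Position 7: "b" => MATCH
  Position 8: "b" => MATCH
  Position 9: "a" => no
  Position 10: "c" => no
  Position 11: "a" => no
Total occurrences: 6

6


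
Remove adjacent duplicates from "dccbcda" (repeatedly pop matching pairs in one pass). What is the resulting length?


Input: dccbcda
Stack-based adjacent duplicate removal:
  Read 'd': push. Stack: d
  Read 'c': push. Stack: dc
  Read 'c': matches stack top 'c' => pop. Stack: d
  Read 'b': push. Stack: db
  Read 'c': push. Stack: dbc
  Read 'd': push. Stack: dbcd
  Read 'a': push. Stack: dbcda
Final stack: "dbcda" (length 5)

5


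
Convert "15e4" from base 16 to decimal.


Input: "15e4" in base 16
Positional expansion:
  Digit '1' (value 1) x 16^3 = 4096
  Digit '5' (value 5) x 16^2 = 1280
  Digit 'e' (value 14) x 16^1 = 224
  Digit '4' (value 4) x 16^0 = 4
Sum = 5604

5604


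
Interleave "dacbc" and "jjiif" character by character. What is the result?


Interleaving "dacbc" and "jjiif":
  Position 0: 'd' from first, 'j' from second => "dj"
  Position 1: 'a' from first, 'j' from second => "aj"
  Position 2: 'c' from first, 'i' from second => "ci"
  Position 3: 'b' from first, 'i' from second => "bi"
  Position 4: 'c' from first, 'f' from second => "cf"
Result: djajcibicf

djajcibicf


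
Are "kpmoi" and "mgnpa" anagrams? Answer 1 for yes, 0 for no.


Strings: "kpmoi", "mgnpa"
Sorted first:  ikmop
Sorted second: agmnp
Differ at position 0: 'i' vs 'a' => not anagrams

0


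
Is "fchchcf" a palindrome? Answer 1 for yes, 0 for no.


Input: fchchcf
Reversed: fchchcf
  Compare pos 0 ('f') with pos 6 ('f'): match
  Compare pos 1 ('c') with pos 5 ('c'): match
  Compare pos 2 ('h') with pos 4 ('h'): match
Result: palindrome

1


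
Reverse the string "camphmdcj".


Input: camphmdcj
Reading characters right to left:
  Position 8: 'j'
  Position 7: 'c'
  Position 6: 'd'
  Position 5: 'm'
  Position 4: 'h'
  Position 3: 'p'
  Position 2: 'm'
  Position 1: 'a'
  Position 0: 'c'
Reversed: jcdmhpmac

jcdmhpmac


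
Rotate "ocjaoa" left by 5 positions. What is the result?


Input: "ocjaoa", rotate left by 5
First 5 characters: "ocjao"
Remaining characters: "a"
Concatenate remaining + first: "a" + "ocjao" = "aocjao"

aocjao


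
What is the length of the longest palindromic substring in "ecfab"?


Input: "ecfab"
Checking substrings for palindromes:
  No multi-char palindromic substrings found
Longest palindromic substring: "e" with length 1

1


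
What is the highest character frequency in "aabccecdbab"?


Input: aabccecdbab
Character counts:
  'a': 3
  'b': 3
  'c': 3
  'd': 1
  'e': 1
Maximum frequency: 3

3


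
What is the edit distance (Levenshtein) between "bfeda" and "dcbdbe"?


Computing edit distance: "bfeda" -> "dcbdbe"
DP table:
           d    c    b    d    b    e
      0    1    2    3    4    5    6
  b   1    1    2    2    3    4    5
  f   2    2    2    3    3    4    5
  e   3    3    3    3    4    4    4
  d   4    3    4    4    3    4    5
  a   5    4    4    5    4    4    5
Edit distance = dp[5][6] = 5

5


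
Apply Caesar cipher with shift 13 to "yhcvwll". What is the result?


Caesar cipher: shift "yhcvwll" by 13
  'y' (pos 24) + 13 = pos 11 = 'l'
  'h' (pos 7) + 13 = pos 20 = 'u'
  'c' (pos 2) + 13 = pos 15 = 'p'
  'v' (pos 21) + 13 = pos 8 = 'i'
  'w' (pos 22) + 13 = pos 9 = 'j'
  'l' (pos 11) + 13 = pos 24 = 'y'
  'l' (pos 11) + 13 = pos 24 = 'y'
Result: lupijyy

lupijyy


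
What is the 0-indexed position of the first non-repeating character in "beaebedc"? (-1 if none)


Input: beaebedc
Character frequencies:
  'a': 1
  'b': 2
  'c': 1
  'd': 1
  'e': 3
Scanning left to right for freq == 1:
  Position 0 ('b'): freq=2, skip
  Position 1 ('e'): freq=3, skip
  Position 2 ('a'): unique! => answer = 2

2


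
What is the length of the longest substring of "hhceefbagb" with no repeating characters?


Input: "hhceefbagb"
Sliding window (track last position of each char):
  Position 0 ('h'): window [0,0] length 1 -- new best
  Position 1 ('h'): repeat (last at 0), move window start to 1
  Position 1 ('h'): window [1,1] length 1
  Position 2 ('c'): window [1,2] length 2 -- new best
  Position 3 ('e'): window [1,3] length 3 -- new best
  Position 4 ('e'): repeat (last at 3), move window start to 4
  Position 4 ('e'): window [4,4] length 1
  Position 5 ('f'): window [4,5] length 2
  Position 6 ('b'): window [4,6] length 3
  Position 7 ('a'): window [4,7] length 4 -- new best
  Position 8 ('g'): window [4,8] length 5 -- new best
  Position 9 ('b'): repeat (last at 6), move window start to 7
  Position 9 ('b'): window [7,9] length 3
Longest substring with no repeats: "efbag" with length 5

5


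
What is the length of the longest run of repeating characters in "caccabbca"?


Input: "caccabbca"
Scanning for longest run:
  Position 1 ('a'): new char, reset run to 1
  Position 2 ('c'): new char, reset run to 1
  Position 3 ('c'): continues run of 'c', length=2
  Position 4 ('a'): new char, reset run to 1
  Position 5 ('b'): new char, reset run to 1
  Position 6 ('b'): continues run of 'b', length=2
  Position 7 ('c'): new char, reset run to 1
  Position 8 ('a'): new char, reset run to 1
Longest run: 'c' with length 2

2


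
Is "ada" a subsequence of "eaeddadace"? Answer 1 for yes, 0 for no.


Check if "ada" is a subsequence of "eaeddadace"
Greedy scan:
  Position 0 ('e'): no match needed
  Position 1 ('a'): matches sub[0] = 'a'
  Position 2 ('e'): no match needed
  Position 3 ('d'): matches sub[1] = 'd'
  Position 4 ('d'): no match needed
  Position 5 ('a'): matches sub[2] = 'a'
  Position 6 ('d'): no match needed
  Position 7 ('a'): no match needed
  Position 8 ('c'): no match needed
  Position 9 ('e'): no match needed
All 3 characters matched => is a subsequence

1


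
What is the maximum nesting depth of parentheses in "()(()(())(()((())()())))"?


Input: "()(()(())(()((())()())))"
Tracking depth:
  Position 0 '(': depth becomes 1
  Position 1 ')': depth becomes 0
  Position 2 '(': depth becomes 1
  Position 3 '(': depth becomes 2
  Position 4 ')': depth becomes 1
  Position 5 '(': depth becomes 2
  Position 6 '(': depth becomes 3
  Position 7 ')': depth becomes 2
  Position 8 ')': depth becomes 1
  Position 9 '(': depth becomes 2
  Position 10 '(': depth becomes 3
  Position 11 ')': depth becomes 2
  Position 12 '(': depth becomes 3
  Position 13 '(': depth becomes 4
  Position 14 '(': depth becomes 5
  Position 15 ')': depth becomes 4
  Position 16 ')': depth becomes 3
  Position 17 '(': depth becomes 4
  Position 18 ')': depth becomes 3
  Position 19 '(': depth becomes 4
  Position 20 ')': depth becomes 3
  Position 21 ')': depth becomes 2
  Position 22 ')': depth becomes 1
  Position 23 ')': depth becomes 0
Maximum depth reached: 5

5


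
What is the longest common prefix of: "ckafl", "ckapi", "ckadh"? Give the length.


Words: ckafl, ckapi, ckadh
  Position 0: all 'c' => match
  Position 1: all 'k' => match
  Position 2: all 'a' => match
  Position 3: ('f', 'p', 'd') => mismatch, stop
LCP = "cka" (length 3)

3


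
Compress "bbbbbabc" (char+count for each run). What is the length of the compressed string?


Input: bbbbbabc
Runs:
  'b' x 5 => "b5"
  'a' x 1 => "a1"
  'b' x 1 => "b1"
  'c' x 1 => "c1"
Compressed: "b5a1b1c1"
Compressed length: 8

8


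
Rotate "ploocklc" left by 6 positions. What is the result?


Input: "ploocklc", rotate left by 6
First 6 characters: "ploock"
Remaining characters: "lc"
Concatenate remaining + first: "lc" + "ploock" = "lcploock"

lcploock


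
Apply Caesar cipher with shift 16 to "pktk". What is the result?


Caesar cipher: shift "pktk" by 16
  'p' (pos 15) + 16 = pos 5 = 'f'
  'k' (pos 10) + 16 = pos 0 = 'a'
  't' (pos 19) + 16 = pos 9 = 'j'
  'k' (pos 10) + 16 = pos 0 = 'a'
Result: faja

faja


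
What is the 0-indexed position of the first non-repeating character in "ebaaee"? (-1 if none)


Input: ebaaee
Character frequencies:
  'a': 2
  'b': 1
  'e': 3
Scanning left to right for freq == 1:
  Position 0 ('e'): freq=3, skip
  Position 1 ('b'): unique! => answer = 1

1


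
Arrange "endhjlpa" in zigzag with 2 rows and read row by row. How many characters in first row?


Zigzag "endhjlpa" into 2 rows:
Placing characters:
  'e' => row 0
  'n' => row 1
  'd' => row 0
  'h' => row 1
  'j' => row 0
  'l' => row 1
  'p' => row 0
  'a' => row 1
Rows:
  Row 0: "edjp"
  Row 1: "nhla"
First row length: 4

4


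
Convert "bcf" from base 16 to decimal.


Input: "bcf" in base 16
Positional expansion:
  Digit 'b' (value 11) x 16^2 = 2816
  Digit 'c' (value 12) x 16^1 = 192
  Digit 'f' (value 15) x 16^0 = 15
Sum = 3023

3023
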